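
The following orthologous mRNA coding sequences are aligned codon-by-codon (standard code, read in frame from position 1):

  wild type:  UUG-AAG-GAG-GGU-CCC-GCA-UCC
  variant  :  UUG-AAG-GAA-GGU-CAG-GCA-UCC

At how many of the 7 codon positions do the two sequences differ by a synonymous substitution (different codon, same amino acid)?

1

Codon 1: UUG Leu / UUG Leu — identical.
Codon 2: AAG Lys / AAG Lys — identical.
Codon 3: GAG Glu / GAA Glu — synonymous.
Codon 4: GGU Gly / GGU Gly — identical.
Codon 5: CCC Pro / CAG Gln — nonsynonymous.
Codon 6: GCA Ala / GCA Ala — identical.
Codon 7: UCC Ser / UCC Ser — identical.
Synonymous differences: 1.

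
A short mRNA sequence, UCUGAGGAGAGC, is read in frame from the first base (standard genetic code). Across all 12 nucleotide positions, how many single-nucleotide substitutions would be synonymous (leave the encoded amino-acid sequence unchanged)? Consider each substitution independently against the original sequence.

Codon 1 (UCU, Ser): 3 synonymous substitutions.
Codon 2 (GAG, Glu): 1 synonymous substitution.
Codon 3 (GAG, Glu): 1 synonymous substitution.
Codon 4 (AGC, Ser): 1 synonymous substitution.
Total: 3 + 1 + 1 + 1 = 6.

6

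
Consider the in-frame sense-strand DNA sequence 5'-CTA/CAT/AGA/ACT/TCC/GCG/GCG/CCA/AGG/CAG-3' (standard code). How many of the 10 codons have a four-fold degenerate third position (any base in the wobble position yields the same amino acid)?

Codon 1 CTA (Leu): third position 4-fold.
Codon 2 CAT (His): third position 2-fold.
Codon 3 AGA (Arg): third position 2-fold.
Codon 4 ACT (Thr): third position 4-fold.
Codon 5 TCC (Ser): third position 4-fold.
Codon 6 GCG (Ala): third position 4-fold.
Codon 7 GCG (Ala): third position 4-fold.
Codon 8 CCA (Pro): third position 4-fold.
Codon 9 AGG (Arg): third position 2-fold.
Codon 10 CAG (Gln): third position 2-fold.
Four-fold degenerate third positions: 6.

6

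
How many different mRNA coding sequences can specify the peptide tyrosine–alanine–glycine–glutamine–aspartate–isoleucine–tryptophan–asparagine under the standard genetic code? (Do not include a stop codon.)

Tyr: 2 codons.
Ala: 4 codons.
Gly: 4 codons.
Gln: 2 codons.
Asp: 2 codons.
Ile: 3 codons.
Trp: 1 codon.
Asn: 2 codons.
2 × 4 × 4 × 2 × 2 × 3 × 1 × 2 = 768.

768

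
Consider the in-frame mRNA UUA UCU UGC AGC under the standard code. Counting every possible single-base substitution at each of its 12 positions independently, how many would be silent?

Codon 1 (UUA, Leu): 2 synonymous substitutions.
Codon 2 (UCU, Ser): 3 synonymous substitutions.
Codon 3 (UGC, Cys): 1 synonymous substitution.
Codon 4 (AGC, Ser): 1 synonymous substitution.
Total: 2 + 3 + 1 + 1 = 7.

7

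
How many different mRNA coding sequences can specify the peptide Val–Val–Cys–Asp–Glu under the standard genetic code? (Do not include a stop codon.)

128

Val: 4 codons.
Val: 4 codons.
Cys: 2 codons.
Asp: 2 codons.
Glu: 2 codons.
4 × 4 × 2 × 2 × 2 = 128.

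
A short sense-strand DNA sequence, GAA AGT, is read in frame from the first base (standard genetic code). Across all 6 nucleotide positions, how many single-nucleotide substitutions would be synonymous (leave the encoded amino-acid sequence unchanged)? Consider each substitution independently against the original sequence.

Codon 1 (GAA, Glu): 1 synonymous substitution.
Codon 2 (AGT, Ser): 1 synonymous substitution.
Total: 1 + 1 = 2.

2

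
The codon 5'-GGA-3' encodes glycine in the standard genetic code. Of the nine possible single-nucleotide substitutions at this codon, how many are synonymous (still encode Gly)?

3

Position 1: none → 0 synonymous.
Position 2: none → 0 synonymous.
Position 3: GGU, GGC, GGG → 3 synonymous.
Total: 0 + 0 + 3 = 3.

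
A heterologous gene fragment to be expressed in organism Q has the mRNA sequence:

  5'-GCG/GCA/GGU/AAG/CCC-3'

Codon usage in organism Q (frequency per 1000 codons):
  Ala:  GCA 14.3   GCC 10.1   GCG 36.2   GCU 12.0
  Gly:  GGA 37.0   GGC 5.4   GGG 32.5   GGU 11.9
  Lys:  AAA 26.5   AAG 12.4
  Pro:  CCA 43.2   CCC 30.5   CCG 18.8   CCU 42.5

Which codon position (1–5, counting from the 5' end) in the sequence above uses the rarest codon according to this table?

3

Codon 1 GCG (Ala): 36.2 per 1000.
Codon 2 GCA (Ala): 14.3 per 1000.
Codon 3 GGU (Gly): 11.9 per 1000.
Codon 4 AAG (Lys): 12.4 per 1000.
Codon 5 CCC (Pro): 30.5 per 1000.
Lowest frequency is 11.9 at codon 3.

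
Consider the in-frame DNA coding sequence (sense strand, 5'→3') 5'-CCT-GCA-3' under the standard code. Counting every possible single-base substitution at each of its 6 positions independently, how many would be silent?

Codon 1 (CCT, Pro): 3 synonymous substitutions.
Codon 2 (GCA, Ala): 3 synonymous substitutions.
Total: 3 + 3 = 6.

6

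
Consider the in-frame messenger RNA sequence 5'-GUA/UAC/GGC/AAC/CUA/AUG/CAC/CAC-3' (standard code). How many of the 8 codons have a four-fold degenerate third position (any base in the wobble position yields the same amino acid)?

3

Codon 1 GUA (Val): third position 4-fold.
Codon 2 UAC (Tyr): third position 2-fold.
Codon 3 GGC (Gly): third position 4-fold.
Codon 4 AAC (Asn): third position 2-fold.
Codon 5 CUA (Leu): third position 4-fold.
Codon 6 AUG (Met): third position 1-fold.
Codon 7 CAC (His): third position 2-fold.
Codon 8 CAC (His): third position 2-fold.
Four-fold degenerate third positions: 3.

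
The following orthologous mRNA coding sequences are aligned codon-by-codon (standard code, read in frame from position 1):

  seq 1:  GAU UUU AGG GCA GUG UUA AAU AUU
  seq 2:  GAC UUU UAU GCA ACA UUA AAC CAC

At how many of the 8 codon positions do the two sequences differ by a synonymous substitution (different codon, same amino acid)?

Codon 1: GAU Asp / GAC Asp — synonymous.
Codon 2: UUU Phe / UUU Phe — identical.
Codon 3: AGG Arg / UAU Tyr — nonsynonymous.
Codon 4: GCA Ala / GCA Ala — identical.
Codon 5: GUG Val / ACA Thr — nonsynonymous.
Codon 6: UUA Leu / UUA Leu — identical.
Codon 7: AAU Asn / AAC Asn — synonymous.
Codon 8: AUU Ile / CAC His — nonsynonymous.
Synonymous differences: 2.

2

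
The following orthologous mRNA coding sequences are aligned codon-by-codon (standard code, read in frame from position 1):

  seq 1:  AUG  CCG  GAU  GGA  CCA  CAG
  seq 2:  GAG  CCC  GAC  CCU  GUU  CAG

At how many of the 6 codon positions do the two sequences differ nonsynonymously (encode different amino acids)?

Codon 1: AUG Met / GAG Glu — nonsynonymous.
Codon 2: CCG Pro / CCC Pro — synonymous.
Codon 3: GAU Asp / GAC Asp — synonymous.
Codon 4: GGA Gly / CCU Pro — nonsynonymous.
Codon 5: CCA Pro / GUU Val — nonsynonymous.
Codon 6: CAG Gln / CAG Gln — identical.
Nonsynonymous differences: 3.

3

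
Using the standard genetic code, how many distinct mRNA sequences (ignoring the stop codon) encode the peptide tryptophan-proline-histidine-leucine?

Trp: 1 codon.
Pro: 4 codons.
His: 2 codons.
Leu: 6 codons.
1 × 4 × 2 × 6 = 48.

48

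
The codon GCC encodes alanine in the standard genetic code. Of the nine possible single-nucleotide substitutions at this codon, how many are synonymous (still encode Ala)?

Position 1: none → 0 synonymous.
Position 2: none → 0 synonymous.
Position 3: GCU, GCA, GCG → 3 synonymous.
Total: 0 + 0 + 3 = 3.

3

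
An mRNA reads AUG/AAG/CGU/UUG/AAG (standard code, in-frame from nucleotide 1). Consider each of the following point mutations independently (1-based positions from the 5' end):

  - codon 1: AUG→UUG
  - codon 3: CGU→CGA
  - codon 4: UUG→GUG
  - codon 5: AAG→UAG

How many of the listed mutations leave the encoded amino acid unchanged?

1

Codon 1: AUG (Met) → UUG (Leu) — missense.
Codon 3: CGU (Arg) → CGA (Arg) — synonymous.
Codon 4: UUG (Leu) → GUG (Val) — missense.
Codon 5: AAG (Lys) → UAG (Stop) — nonsense.
Synonymous: 1 of 4.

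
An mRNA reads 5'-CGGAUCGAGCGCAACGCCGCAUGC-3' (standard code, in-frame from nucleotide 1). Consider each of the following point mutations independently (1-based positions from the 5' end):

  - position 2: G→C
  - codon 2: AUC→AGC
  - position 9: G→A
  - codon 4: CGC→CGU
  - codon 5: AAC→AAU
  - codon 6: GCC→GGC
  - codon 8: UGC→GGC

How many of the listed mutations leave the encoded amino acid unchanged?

3

Codon 1: CGG (Arg) → CCG (Pro) — missense.
Codon 2: AUC (Ile) → AGC (Ser) — missense.
Codon 3: GAG (Glu) → GAA (Glu) — synonymous.
Codon 4: CGC (Arg) → CGU (Arg) — synonymous.
Codon 5: AAC (Asn) → AAU (Asn) — synonymous.
Codon 6: GCC (Ala) → GGC (Gly) — missense.
Codon 8: UGC (Cys) → GGC (Gly) — missense.
Synonymous: 3 of 7.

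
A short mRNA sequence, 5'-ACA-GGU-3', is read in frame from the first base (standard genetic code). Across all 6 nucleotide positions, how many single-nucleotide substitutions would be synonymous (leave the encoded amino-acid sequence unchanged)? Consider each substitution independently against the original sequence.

Codon 1 (ACA, Thr): 3 synonymous substitutions.
Codon 2 (GGU, Gly): 3 synonymous substitutions.
Total: 3 + 3 = 6.

6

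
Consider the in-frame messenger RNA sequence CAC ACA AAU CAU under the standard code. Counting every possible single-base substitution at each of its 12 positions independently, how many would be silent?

Codon 1 (CAC, His): 1 synonymous substitution.
Codon 2 (ACA, Thr): 3 synonymous substitutions.
Codon 3 (AAU, Asn): 1 synonymous substitution.
Codon 4 (CAU, His): 1 synonymous substitution.
Total: 1 + 3 + 1 + 1 = 6.

6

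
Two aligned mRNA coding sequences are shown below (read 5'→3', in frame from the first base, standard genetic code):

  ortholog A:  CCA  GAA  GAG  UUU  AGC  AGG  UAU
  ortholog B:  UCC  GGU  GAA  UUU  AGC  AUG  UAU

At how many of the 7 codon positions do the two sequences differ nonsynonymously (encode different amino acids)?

3

Codon 1: CCA Pro / UCC Ser — nonsynonymous.
Codon 2: GAA Glu / GGU Gly — nonsynonymous.
Codon 3: GAG Glu / GAA Glu — synonymous.
Codon 4: UUU Phe / UUU Phe — identical.
Codon 5: AGC Ser / AGC Ser — identical.
Codon 6: AGG Arg / AUG Met — nonsynonymous.
Codon 7: UAU Tyr / UAU Tyr — identical.
Nonsynonymous differences: 3.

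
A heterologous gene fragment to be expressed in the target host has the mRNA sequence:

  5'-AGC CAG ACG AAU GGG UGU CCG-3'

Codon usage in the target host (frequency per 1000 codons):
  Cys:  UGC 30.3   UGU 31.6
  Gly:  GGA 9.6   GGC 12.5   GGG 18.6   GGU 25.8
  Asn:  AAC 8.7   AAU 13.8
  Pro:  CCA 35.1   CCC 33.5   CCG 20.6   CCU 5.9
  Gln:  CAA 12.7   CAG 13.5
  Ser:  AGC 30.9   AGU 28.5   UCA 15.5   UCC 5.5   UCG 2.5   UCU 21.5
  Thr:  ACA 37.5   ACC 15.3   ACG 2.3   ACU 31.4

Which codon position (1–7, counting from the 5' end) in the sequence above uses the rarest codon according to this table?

Codon 1 AGC (Ser): 30.9 per 1000.
Codon 2 CAG (Gln): 13.5 per 1000.
Codon 3 ACG (Thr): 2.3 per 1000.
Codon 4 AAU (Asn): 13.8 per 1000.
Codon 5 GGG (Gly): 18.6 per 1000.
Codon 6 UGU (Cys): 31.6 per 1000.
Codon 7 CCG (Pro): 20.6 per 1000.
Lowest frequency is 2.3 at codon 3.

3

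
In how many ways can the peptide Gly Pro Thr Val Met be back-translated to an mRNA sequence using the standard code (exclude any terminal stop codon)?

Gly: 4 codons.
Pro: 4 codons.
Thr: 4 codons.
Val: 4 codons.
Met: 1 codon.
4 × 4 × 4 × 4 × 1 = 256.

256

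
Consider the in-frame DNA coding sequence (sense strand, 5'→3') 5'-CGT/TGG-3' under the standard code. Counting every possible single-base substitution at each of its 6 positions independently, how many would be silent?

Codon 1 (CGT, Arg): 3 synonymous substitutions.
Codon 2 (TGG, Trp): 0 synonymous substitutions.
Total: 3 + 0 = 3.

3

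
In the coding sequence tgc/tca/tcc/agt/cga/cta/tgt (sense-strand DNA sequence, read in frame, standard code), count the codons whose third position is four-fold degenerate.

Codon 1 TGC (Cys): third position 2-fold.
Codon 2 TCA (Ser): third position 4-fold.
Codon 3 TCC (Ser): third position 4-fold.
Codon 4 AGT (Ser): third position 2-fold.
Codon 5 CGA (Arg): third position 4-fold.
Codon 6 CTA (Leu): third position 4-fold.
Codon 7 TGT (Cys): third position 2-fold.
Four-fold degenerate third positions: 4.

4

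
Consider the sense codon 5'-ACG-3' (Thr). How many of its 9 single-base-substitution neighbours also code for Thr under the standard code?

3

Position 1: none → 0 synonymous.
Position 2: none → 0 synonymous.
Position 3: ACU, ACC, ACA → 3 synonymous.
Total: 0 + 0 + 3 = 3.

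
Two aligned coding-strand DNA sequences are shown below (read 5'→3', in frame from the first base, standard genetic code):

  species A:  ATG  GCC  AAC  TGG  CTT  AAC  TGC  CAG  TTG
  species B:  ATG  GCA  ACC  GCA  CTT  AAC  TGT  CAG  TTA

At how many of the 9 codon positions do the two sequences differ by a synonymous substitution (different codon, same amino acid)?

3

Codon 1: ATG Met / ATG Met — identical.
Codon 2: GCC Ala / GCA Ala — synonymous.
Codon 3: AAC Asn / ACC Thr — nonsynonymous.
Codon 4: TGG Trp / GCA Ala — nonsynonymous.
Codon 5: CTT Leu / CTT Leu — identical.
Codon 6: AAC Asn / AAC Asn — identical.
Codon 7: TGC Cys / TGT Cys — synonymous.
Codon 8: CAG Gln / CAG Gln — identical.
Codon 9: TTG Leu / TTA Leu — synonymous.
Synonymous differences: 3.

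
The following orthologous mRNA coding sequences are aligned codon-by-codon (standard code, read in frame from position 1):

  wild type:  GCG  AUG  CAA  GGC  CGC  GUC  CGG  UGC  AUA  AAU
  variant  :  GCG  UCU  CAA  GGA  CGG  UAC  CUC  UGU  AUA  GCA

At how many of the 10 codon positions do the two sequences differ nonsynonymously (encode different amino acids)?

4

Codon 1: GCG Ala / GCG Ala — identical.
Codon 2: AUG Met / UCU Ser — nonsynonymous.
Codon 3: CAA Gln / CAA Gln — identical.
Codon 4: GGC Gly / GGA Gly — synonymous.
Codon 5: CGC Arg / CGG Arg — synonymous.
Codon 6: GUC Val / UAC Tyr — nonsynonymous.
Codon 7: CGG Arg / CUC Leu — nonsynonymous.
Codon 8: UGC Cys / UGU Cys — synonymous.
Codon 9: AUA Ile / AUA Ile — identical.
Codon 10: AAU Asn / GCA Ala — nonsynonymous.
Nonsynonymous differences: 4.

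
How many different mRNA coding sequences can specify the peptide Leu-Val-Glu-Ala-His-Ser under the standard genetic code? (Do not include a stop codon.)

2304

Leu: 6 codons.
Val: 4 codons.
Glu: 2 codons.
Ala: 4 codons.
His: 2 codons.
Ser: 6 codons.
6 × 4 × 2 × 4 × 2 × 6 = 2304.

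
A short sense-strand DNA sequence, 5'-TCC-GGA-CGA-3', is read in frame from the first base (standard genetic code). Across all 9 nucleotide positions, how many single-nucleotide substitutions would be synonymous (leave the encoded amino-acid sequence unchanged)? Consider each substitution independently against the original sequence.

10

Codon 1 (TCC, Ser): 3 synonymous substitutions.
Codon 2 (GGA, Gly): 3 synonymous substitutions.
Codon 3 (CGA, Arg): 4 synonymous substitutions.
Total: 3 + 3 + 4 = 10.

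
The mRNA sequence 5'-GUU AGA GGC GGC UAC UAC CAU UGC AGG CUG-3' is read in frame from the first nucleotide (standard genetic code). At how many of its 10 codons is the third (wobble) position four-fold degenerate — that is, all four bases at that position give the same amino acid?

4

Codon 1 GUU (Val): third position 4-fold.
Codon 2 AGA (Arg): third position 2-fold.
Codon 3 GGC (Gly): third position 4-fold.
Codon 4 GGC (Gly): third position 4-fold.
Codon 5 UAC (Tyr): third position 2-fold.
Codon 6 UAC (Tyr): third position 2-fold.
Codon 7 CAU (His): third position 2-fold.
Codon 8 UGC (Cys): third position 2-fold.
Codon 9 AGG (Arg): third position 2-fold.
Codon 10 CUG (Leu): third position 4-fold.
Four-fold degenerate third positions: 4.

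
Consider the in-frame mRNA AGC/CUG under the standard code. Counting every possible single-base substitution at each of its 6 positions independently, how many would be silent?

5

Codon 1 (AGC, Ser): 1 synonymous substitution.
Codon 2 (CUG, Leu): 4 synonymous substitutions.
Total: 1 + 4 = 5.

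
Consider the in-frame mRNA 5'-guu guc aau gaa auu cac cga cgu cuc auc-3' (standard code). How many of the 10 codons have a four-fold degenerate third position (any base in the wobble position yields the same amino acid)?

5

Codon 1 GUU (Val): third position 4-fold.
Codon 2 GUC (Val): third position 4-fold.
Codon 3 AAU (Asn): third position 2-fold.
Codon 4 GAA (Glu): third position 2-fold.
Codon 5 AUU (Ile): third position 3-fold.
Codon 6 CAC (His): third position 2-fold.
Codon 7 CGA (Arg): third position 4-fold.
Codon 8 CGU (Arg): third position 4-fold.
Codon 9 CUC (Leu): third position 4-fold.
Codon 10 AUC (Ile): third position 3-fold.
Four-fold degenerate third positions: 5.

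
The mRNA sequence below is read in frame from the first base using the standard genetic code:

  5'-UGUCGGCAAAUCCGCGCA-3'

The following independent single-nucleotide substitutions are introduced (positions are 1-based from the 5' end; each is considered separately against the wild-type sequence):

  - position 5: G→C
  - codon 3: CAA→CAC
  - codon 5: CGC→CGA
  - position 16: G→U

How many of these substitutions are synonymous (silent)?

1

Codon 2: CGG (Arg) → CCG (Pro) — missense.
Codon 3: CAA (Gln) → CAC (His) — missense.
Codon 5: CGC (Arg) → CGA (Arg) — synonymous.
Codon 6: GCA (Ala) → UCA (Ser) — missense.
Synonymous: 1 of 4.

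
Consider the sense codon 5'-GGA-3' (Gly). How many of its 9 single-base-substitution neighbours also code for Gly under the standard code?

Position 1: none → 0 synonymous.
Position 2: none → 0 synonymous.
Position 3: GGU, GGC, GGG → 3 synonymous.
Total: 0 + 0 + 3 = 3.

3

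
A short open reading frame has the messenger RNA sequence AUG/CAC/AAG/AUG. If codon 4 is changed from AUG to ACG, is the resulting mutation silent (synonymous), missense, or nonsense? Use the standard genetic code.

missense

Position 11 falls in codon 4: AUG → Met.
After the substitution the codon is ACG → Thr.
Met ≠ Thr, so this is a missense mutation.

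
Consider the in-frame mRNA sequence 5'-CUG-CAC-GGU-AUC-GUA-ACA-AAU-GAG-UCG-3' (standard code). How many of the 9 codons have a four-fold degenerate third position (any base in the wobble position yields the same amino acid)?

5

Codon 1 CUG (Leu): third position 4-fold.
Codon 2 CAC (His): third position 2-fold.
Codon 3 GGU (Gly): third position 4-fold.
Codon 4 AUC (Ile): third position 3-fold.
Codon 5 GUA (Val): third position 4-fold.
Codon 6 ACA (Thr): third position 4-fold.
Codon 7 AAU (Asn): third position 2-fold.
Codon 8 GAG (Glu): third position 2-fold.
Codon 9 UCG (Ser): third position 4-fold.
Four-fold degenerate third positions: 5.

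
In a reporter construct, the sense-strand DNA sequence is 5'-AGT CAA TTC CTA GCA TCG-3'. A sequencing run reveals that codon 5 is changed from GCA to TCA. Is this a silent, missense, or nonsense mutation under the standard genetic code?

Position 13 falls in codon 5: GCA → Ala.
After the substitution the codon is TCA → Ser.
Ala ≠ Ser, so this is a missense mutation.

missense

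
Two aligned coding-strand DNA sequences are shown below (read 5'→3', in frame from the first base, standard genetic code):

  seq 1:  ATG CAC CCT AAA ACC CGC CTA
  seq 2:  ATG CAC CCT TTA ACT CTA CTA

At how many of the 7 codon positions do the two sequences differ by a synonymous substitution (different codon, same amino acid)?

Codon 1: ATG Met / ATG Met — identical.
Codon 2: CAC His / CAC His — identical.
Codon 3: CCT Pro / CCT Pro — identical.
Codon 4: AAA Lys / TTA Leu — nonsynonymous.
Codon 5: ACC Thr / ACT Thr — synonymous.
Codon 6: CGC Arg / CTA Leu — nonsynonymous.
Codon 7: CTA Leu / CTA Leu — identical.
Synonymous differences: 1.

1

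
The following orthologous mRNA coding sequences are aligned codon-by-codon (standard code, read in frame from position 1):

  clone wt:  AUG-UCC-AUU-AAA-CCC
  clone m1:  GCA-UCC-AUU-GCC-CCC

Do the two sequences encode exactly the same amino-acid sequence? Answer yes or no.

Codon 1: AUG Met / GCA Ala — nonsynonymous.
Codon 2: UCC Ser / UCC Ser — identical.
Codon 3: AUU Ile / AUU Ile — identical.
Codon 4: AAA Lys / GCC Ala — nonsynonymous.
Codon 5: CCC Pro / CCC Pro — identical.
Nonsynonymous differences: 2 → different protein.

no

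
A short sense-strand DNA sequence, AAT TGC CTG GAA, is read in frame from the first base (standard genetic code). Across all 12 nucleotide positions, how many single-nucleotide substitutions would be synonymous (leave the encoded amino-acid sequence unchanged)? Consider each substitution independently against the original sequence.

7

Codon 1 (AAT, Asn): 1 synonymous substitution.
Codon 2 (TGC, Cys): 1 synonymous substitution.
Codon 3 (CTG, Leu): 4 synonymous substitutions.
Codon 4 (GAA, Glu): 1 synonymous substitution.
Total: 1 + 1 + 4 + 1 = 7.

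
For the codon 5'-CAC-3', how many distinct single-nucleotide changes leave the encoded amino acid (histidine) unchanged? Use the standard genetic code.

Position 1: none → 0 synonymous.
Position 2: none → 0 synonymous.
Position 3: CAU → 1 synonymous.
Total: 0 + 0 + 1 = 1.

1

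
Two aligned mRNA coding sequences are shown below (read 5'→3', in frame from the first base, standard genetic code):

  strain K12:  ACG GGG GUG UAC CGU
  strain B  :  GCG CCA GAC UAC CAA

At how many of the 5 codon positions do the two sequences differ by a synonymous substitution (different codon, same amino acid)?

0

Codon 1: ACG Thr / GCG Ala — nonsynonymous.
Codon 2: GGG Gly / CCA Pro — nonsynonymous.
Codon 3: GUG Val / GAC Asp — nonsynonymous.
Codon 4: UAC Tyr / UAC Tyr — identical.
Codon 5: CGU Arg / CAA Gln — nonsynonymous.
Synonymous differences: 0.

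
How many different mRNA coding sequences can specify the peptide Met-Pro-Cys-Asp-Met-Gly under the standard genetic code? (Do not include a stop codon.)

64

Met: 1 codon.
Pro: 4 codons.
Cys: 2 codons.
Asp: 2 codons.
Met: 1 codon.
Gly: 4 codons.
1 × 4 × 2 × 2 × 1 × 4 = 64.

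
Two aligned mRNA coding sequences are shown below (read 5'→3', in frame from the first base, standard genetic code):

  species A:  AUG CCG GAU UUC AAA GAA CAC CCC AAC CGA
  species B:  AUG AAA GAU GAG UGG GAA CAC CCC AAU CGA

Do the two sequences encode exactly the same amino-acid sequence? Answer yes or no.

no

Codon 1: AUG Met / AUG Met — identical.
Codon 2: CCG Pro / AAA Lys — nonsynonymous.
Codon 3: GAU Asp / GAU Asp — identical.
Codon 4: UUC Phe / GAG Glu — nonsynonymous.
Codon 5: AAA Lys / UGG Trp — nonsynonymous.
Codon 6: GAA Glu / GAA Glu — identical.
Codon 7: CAC His / CAC His — identical.
Codon 8: CCC Pro / CCC Pro — identical.
Codon 9: AAC Asn / AAU Asn — synonymous.
Codon 10: CGA Arg / CGA Arg — identical.
Nonsynonymous differences: 3 → different protein.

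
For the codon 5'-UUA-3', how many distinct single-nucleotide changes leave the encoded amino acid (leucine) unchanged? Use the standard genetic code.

Position 1: CUA → 1 synonymous.
Position 2: none → 0 synonymous.
Position 3: UUG → 1 synonymous.
Total: 1 + 0 + 1 = 2.

2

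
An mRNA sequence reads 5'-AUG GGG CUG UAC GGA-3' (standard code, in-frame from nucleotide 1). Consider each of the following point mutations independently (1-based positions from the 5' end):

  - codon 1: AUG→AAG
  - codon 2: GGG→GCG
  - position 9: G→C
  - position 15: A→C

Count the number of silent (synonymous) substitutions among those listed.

2

Codon 1: AUG (Met) → AAG (Lys) — missense.
Codon 2: GGG (Gly) → GCG (Ala) — missense.
Codon 3: CUG (Leu) → CUC (Leu) — synonymous.
Codon 5: GGA (Gly) → GGC (Gly) — synonymous.
Synonymous: 2 of 4.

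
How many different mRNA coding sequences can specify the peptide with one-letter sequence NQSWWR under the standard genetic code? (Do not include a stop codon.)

Asn: 2 codons.
Gln: 2 codons.
Ser: 6 codons.
Trp: 1 codon.
Trp: 1 codon.
Arg: 6 codons.
2 × 2 × 6 × 1 × 1 × 6 = 144.

144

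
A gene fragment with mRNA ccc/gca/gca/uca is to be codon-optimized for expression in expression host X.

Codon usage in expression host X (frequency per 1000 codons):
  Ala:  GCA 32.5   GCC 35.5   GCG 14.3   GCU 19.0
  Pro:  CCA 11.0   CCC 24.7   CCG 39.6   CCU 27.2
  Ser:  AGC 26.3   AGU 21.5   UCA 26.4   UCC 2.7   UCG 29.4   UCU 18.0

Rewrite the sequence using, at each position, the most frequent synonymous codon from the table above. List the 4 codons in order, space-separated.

CCG GCC GCC UCG

Codon 1 (Pro): best is CCG at 39.6.
Codon 2 (Ala): best is GCC at 35.5.
Codon 3 (Ala): best is GCC at 35.5.
Codon 4 (Ser): best is UCG at 29.4.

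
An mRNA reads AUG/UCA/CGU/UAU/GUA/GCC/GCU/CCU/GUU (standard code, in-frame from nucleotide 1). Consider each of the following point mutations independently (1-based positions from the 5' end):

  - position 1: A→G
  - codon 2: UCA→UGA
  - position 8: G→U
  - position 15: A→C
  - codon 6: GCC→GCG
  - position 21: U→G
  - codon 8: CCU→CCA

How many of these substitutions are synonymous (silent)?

4

Codon 1: AUG (Met) → GUG (Val) — missense.
Codon 2: UCA (Ser) → UGA (Stop) — nonsense.
Codon 3: CGU (Arg) → CUU (Leu) — missense.
Codon 5: GUA (Val) → GUC (Val) — synonymous.
Codon 6: GCC (Ala) → GCG (Ala) — synonymous.
Codon 7: GCU (Ala) → GCG (Ala) — synonymous.
Codon 8: CCU (Pro) → CCA (Pro) — synonymous.
Synonymous: 4 of 7.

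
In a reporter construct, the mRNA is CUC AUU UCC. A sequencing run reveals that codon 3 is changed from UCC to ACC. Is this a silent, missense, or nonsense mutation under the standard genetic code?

missense

Position 7 falls in codon 3: UCC → Ser.
After the substitution the codon is ACC → Thr.
Ser ≠ Thr, so this is a missense mutation.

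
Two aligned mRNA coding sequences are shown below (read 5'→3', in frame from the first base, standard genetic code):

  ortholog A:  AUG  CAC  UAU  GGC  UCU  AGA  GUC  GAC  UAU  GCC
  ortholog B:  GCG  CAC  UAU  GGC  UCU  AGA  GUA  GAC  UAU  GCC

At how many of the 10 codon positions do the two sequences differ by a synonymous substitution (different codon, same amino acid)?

Codon 1: AUG Met / GCG Ala — nonsynonymous.
Codon 2: CAC His / CAC His — identical.
Codon 3: UAU Tyr / UAU Tyr — identical.
Codon 4: GGC Gly / GGC Gly — identical.
Codon 5: UCU Ser / UCU Ser — identical.
Codon 6: AGA Arg / AGA Arg — identical.
Codon 7: GUC Val / GUA Val — synonymous.
Codon 8: GAC Asp / GAC Asp — identical.
Codon 9: UAU Tyr / UAU Tyr — identical.
Codon 10: GCC Ala / GCC Ala — identical.
Synonymous differences: 1.

1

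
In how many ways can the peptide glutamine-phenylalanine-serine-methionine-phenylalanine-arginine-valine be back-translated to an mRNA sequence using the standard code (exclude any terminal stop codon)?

Gln: 2 codons.
Phe: 2 codons.
Ser: 6 codons.
Met: 1 codon.
Phe: 2 codons.
Arg: 6 codons.
Val: 4 codons.
2 × 2 × 6 × 1 × 2 × 6 × 4 = 1152.

1152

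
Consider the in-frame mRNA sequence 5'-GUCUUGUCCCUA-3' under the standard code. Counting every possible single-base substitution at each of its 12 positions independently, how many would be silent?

12

Codon 1 (GUC, Val): 3 synonymous substitutions.
Codon 2 (UUG, Leu): 2 synonymous substitutions.
Codon 3 (UCC, Ser): 3 synonymous substitutions.
Codon 4 (CUA, Leu): 4 synonymous substitutions.
Total: 3 + 2 + 3 + 4 = 12.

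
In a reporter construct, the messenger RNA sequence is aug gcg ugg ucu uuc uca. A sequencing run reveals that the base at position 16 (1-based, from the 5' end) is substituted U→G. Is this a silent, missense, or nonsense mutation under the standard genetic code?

Position 16 falls in codon 6: UCA → Ser.
After the substitution the codon is GCA → Ala.
Ser ≠ Ala, so this is a missense mutation.

missense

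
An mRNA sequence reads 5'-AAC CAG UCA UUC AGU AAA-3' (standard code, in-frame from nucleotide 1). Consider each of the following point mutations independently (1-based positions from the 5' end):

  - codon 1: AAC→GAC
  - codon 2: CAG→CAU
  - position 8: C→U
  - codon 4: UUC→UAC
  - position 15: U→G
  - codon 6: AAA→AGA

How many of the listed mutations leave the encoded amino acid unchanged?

Codon 1: AAC (Asn) → GAC (Asp) — missense.
Codon 2: CAG (Gln) → CAU (His) — missense.
Codon 3: UCA (Ser) → UUA (Leu) — missense.
Codon 4: UUC (Phe) → UAC (Tyr) — missense.
Codon 5: AGU (Ser) → AGG (Arg) — missense.
Codon 6: AAA (Lys) → AGA (Arg) — missense.
Synonymous: 0 of 6.

0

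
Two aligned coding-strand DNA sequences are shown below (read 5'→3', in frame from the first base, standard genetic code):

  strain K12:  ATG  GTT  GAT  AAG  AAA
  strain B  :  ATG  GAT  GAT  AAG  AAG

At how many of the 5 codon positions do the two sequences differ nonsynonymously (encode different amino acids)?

1

Codon 1: ATG Met / ATG Met — identical.
Codon 2: GTT Val / GAT Asp — nonsynonymous.
Codon 3: GAT Asp / GAT Asp — identical.
Codon 4: AAG Lys / AAG Lys — identical.
Codon 5: AAA Lys / AAG Lys — synonymous.
Nonsynonymous differences: 1.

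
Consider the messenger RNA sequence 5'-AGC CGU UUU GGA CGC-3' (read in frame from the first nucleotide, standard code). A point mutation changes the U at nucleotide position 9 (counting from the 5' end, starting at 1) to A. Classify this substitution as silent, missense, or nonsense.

Position 9 falls in codon 3: UUU → Phe.
After the substitution the codon is UUA → Leu.
Phe ≠ Leu, so this is a missense mutation.

missense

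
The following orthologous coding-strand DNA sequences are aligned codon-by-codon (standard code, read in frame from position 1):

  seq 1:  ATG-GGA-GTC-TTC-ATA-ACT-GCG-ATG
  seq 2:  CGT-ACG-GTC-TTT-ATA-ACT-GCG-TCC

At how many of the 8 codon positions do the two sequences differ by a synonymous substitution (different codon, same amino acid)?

Codon 1: ATG Met / CGT Arg — nonsynonymous.
Codon 2: GGA Gly / ACG Thr — nonsynonymous.
Codon 3: GTC Val / GTC Val — identical.
Codon 4: TTC Phe / TTT Phe — synonymous.
Codon 5: ATA Ile / ATA Ile — identical.
Codon 6: ACT Thr / ACT Thr — identical.
Codon 7: GCG Ala / GCG Ala — identical.
Codon 8: ATG Met / TCC Ser — nonsynonymous.
Synonymous differences: 1.

1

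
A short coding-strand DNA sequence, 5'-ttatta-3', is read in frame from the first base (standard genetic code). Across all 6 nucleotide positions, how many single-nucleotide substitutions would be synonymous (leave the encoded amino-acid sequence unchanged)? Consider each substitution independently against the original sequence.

4

Codon 1 (TTA, Leu): 2 synonymous substitutions.
Codon 2 (TTA, Leu): 2 synonymous substitutions.
Total: 2 + 2 = 4.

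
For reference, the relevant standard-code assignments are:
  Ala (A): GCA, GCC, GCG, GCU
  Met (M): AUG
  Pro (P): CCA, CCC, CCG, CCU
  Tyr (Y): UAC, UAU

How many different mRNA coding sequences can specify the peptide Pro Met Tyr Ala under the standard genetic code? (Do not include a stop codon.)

32

Pro: 4 codons.
Met: 1 codon.
Tyr: 2 codons.
Ala: 4 codons.
4 × 1 × 2 × 4 = 32.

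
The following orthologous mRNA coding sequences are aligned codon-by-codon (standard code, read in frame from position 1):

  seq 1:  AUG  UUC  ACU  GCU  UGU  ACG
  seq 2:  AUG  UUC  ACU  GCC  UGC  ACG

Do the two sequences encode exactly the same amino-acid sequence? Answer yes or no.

Codon 1: AUG Met / AUG Met — identical.
Codon 2: UUC Phe / UUC Phe — identical.
Codon 3: ACU Thr / ACU Thr — identical.
Codon 4: GCU Ala / GCC Ala — synonymous.
Codon 5: UGU Cys / UGC Cys — synonymous.
Codon 6: ACG Thr / ACG Thr — identical.
Nonsynonymous differences: 0 → same protein.

yes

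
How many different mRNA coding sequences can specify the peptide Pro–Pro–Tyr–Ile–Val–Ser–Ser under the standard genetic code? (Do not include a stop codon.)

Pro: 4 codons.
Pro: 4 codons.
Tyr: 2 codons.
Ile: 3 codons.
Val: 4 codons.
Ser: 6 codons.
Ser: 6 codons.
4 × 4 × 2 × 3 × 4 × 6 × 6 = 13824.

13824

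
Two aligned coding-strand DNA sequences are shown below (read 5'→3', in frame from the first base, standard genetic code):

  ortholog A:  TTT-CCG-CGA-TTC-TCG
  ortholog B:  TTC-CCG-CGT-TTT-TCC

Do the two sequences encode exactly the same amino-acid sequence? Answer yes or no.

Codon 1: TTT Phe / TTC Phe — synonymous.
Codon 2: CCG Pro / CCG Pro — identical.
Codon 3: CGA Arg / CGT Arg — synonymous.
Codon 4: TTC Phe / TTT Phe — synonymous.
Codon 5: TCG Ser / TCC Ser — synonymous.
Nonsynonymous differences: 0 → same protein.

yes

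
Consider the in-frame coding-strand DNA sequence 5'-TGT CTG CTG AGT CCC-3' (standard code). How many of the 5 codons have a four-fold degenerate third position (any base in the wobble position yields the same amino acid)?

3

Codon 1 TGT (Cys): third position 2-fold.
Codon 2 CTG (Leu): third position 4-fold.
Codon 3 CTG (Leu): third position 4-fold.
Codon 4 AGT (Ser): third position 2-fold.
Codon 5 CCC (Pro): third position 4-fold.
Four-fold degenerate third positions: 3.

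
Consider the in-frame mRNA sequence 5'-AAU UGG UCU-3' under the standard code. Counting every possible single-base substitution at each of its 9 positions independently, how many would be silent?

4

Codon 1 (AAU, Asn): 1 synonymous substitution.
Codon 2 (UGG, Trp): 0 synonymous substitutions.
Codon 3 (UCU, Ser): 3 synonymous substitutions.
Total: 1 + 0 + 3 = 4.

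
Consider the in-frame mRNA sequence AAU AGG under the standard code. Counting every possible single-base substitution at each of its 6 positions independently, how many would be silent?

3

Codon 1 (AAU, Asn): 1 synonymous substitution.
Codon 2 (AGG, Arg): 2 synonymous substitutions.
Total: 1 + 2 = 3.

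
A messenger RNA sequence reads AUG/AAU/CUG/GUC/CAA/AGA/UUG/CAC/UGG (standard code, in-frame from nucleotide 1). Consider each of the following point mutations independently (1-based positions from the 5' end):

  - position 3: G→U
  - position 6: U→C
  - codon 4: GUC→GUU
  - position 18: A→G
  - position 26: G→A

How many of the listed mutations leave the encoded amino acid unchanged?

Codon 1: AUG (Met) → AUU (Ile) — missense.
Codon 2: AAU (Asn) → AAC (Asn) — synonymous.
Codon 4: GUC (Val) → GUU (Val) — synonymous.
Codon 6: AGA (Arg) → AGG (Arg) — synonymous.
Codon 9: UGG (Trp) → UAG (Stop) — nonsense.
Synonymous: 3 of 5.

3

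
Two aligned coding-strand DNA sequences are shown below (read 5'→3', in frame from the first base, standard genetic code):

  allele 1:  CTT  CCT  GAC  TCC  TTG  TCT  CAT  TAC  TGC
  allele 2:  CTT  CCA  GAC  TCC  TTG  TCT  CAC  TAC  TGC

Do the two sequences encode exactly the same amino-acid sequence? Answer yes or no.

Codon 1: CTT Leu / CTT Leu — identical.
Codon 2: CCT Pro / CCA Pro — synonymous.
Codon 3: GAC Asp / GAC Asp — identical.
Codon 4: TCC Ser / TCC Ser — identical.
Codon 5: TTG Leu / TTG Leu — identical.
Codon 6: TCT Ser / TCT Ser — identical.
Codon 7: CAT His / CAC His — synonymous.
Codon 8: TAC Tyr / TAC Tyr — identical.
Codon 9: TGC Cys / TGC Cys — identical.
Nonsynonymous differences: 0 → same protein.

yes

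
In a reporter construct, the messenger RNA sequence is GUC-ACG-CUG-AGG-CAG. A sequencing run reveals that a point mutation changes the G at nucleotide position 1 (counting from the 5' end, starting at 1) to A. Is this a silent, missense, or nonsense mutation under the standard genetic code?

missense

Position 1 falls in codon 1: GUC → Val.
After the substitution the codon is AUC → Ile.
Val ≠ Ile, so this is a missense mutation.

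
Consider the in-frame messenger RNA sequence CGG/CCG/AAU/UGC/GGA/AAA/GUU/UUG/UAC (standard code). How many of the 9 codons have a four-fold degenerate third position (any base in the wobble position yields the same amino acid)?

4

Codon 1 CGG (Arg): third position 4-fold.
Codon 2 CCG (Pro): third position 4-fold.
Codon 3 AAU (Asn): third position 2-fold.
Codon 4 UGC (Cys): third position 2-fold.
Codon 5 GGA (Gly): third position 4-fold.
Codon 6 AAA (Lys): third position 2-fold.
Codon 7 GUU (Val): third position 4-fold.
Codon 8 UUG (Leu): third position 2-fold.
Codon 9 UAC (Tyr): third position 2-fold.
Four-fold degenerate third positions: 4.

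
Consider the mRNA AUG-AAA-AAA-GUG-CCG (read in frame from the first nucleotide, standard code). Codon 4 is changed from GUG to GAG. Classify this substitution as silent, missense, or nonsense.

Position 11 falls in codon 4: GUG → Val.
After the substitution the codon is GAG → Glu.
Val ≠ Glu, so this is a missense mutation.

missense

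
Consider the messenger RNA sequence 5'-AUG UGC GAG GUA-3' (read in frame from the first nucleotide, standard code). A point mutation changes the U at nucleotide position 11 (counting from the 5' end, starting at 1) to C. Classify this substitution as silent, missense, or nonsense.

Position 11 falls in codon 4: GUA → Val.
After the substitution the codon is GCA → Ala.
Val ≠ Ala, so this is a missense mutation.

missense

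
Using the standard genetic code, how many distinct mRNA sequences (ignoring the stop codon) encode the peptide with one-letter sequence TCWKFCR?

Thr: 4 codons.
Cys: 2 codons.
Trp: 1 codon.
Lys: 2 codons.
Phe: 2 codons.
Cys: 2 codons.
Arg: 6 codons.
4 × 2 × 1 × 2 × 2 × 2 × 6 = 384.

384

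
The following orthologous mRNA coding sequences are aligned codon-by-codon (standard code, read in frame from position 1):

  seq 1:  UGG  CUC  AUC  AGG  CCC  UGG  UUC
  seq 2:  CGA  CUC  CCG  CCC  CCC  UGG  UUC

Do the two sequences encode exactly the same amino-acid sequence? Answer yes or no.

no

Codon 1: UGG Trp / CGA Arg — nonsynonymous.
Codon 2: CUC Leu / CUC Leu — identical.
Codon 3: AUC Ile / CCG Pro — nonsynonymous.
Codon 4: AGG Arg / CCC Pro — nonsynonymous.
Codon 5: CCC Pro / CCC Pro — identical.
Codon 6: UGG Trp / UGG Trp — identical.
Codon 7: UUC Phe / UUC Phe — identical.
Nonsynonymous differences: 3 → different protein.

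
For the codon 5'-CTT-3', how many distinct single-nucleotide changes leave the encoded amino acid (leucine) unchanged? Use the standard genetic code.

3

Position 1: none → 0 synonymous.
Position 2: none → 0 synonymous.
Position 3: CTC, CTA, CTG → 3 synonymous.
Total: 0 + 0 + 3 = 3.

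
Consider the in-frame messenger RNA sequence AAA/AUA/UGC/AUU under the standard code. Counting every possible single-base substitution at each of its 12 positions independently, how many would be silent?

6

Codon 1 (AAA, Lys): 1 synonymous substitution.
Codon 2 (AUA, Ile): 2 synonymous substitutions.
Codon 3 (UGC, Cys): 1 synonymous substitution.
Codon 4 (AUU, Ile): 2 synonymous substitutions.
Total: 1 + 2 + 1 + 2 = 6.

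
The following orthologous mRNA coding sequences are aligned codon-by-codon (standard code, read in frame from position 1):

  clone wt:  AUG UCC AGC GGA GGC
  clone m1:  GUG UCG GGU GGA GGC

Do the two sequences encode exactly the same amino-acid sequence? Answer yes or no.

Codon 1: AUG Met / GUG Val — nonsynonymous.
Codon 2: UCC Ser / UCG Ser — synonymous.
Codon 3: AGC Ser / GGU Gly — nonsynonymous.
Codon 4: GGA Gly / GGA Gly — identical.
Codon 5: GGC Gly / GGC Gly — identical.
Nonsynonymous differences: 2 → different protein.

no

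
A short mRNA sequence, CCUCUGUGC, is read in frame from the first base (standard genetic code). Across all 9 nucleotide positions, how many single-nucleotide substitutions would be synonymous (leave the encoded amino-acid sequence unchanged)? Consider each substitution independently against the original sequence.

Codon 1 (CCU, Pro): 3 synonymous substitutions.
Codon 2 (CUG, Leu): 4 synonymous substitutions.
Codon 3 (UGC, Cys): 1 synonymous substitution.
Total: 3 + 4 + 1 = 8.

8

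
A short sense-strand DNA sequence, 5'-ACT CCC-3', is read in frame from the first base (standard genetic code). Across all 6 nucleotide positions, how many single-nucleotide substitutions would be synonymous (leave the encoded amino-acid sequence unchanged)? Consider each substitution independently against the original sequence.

6

Codon 1 (ACT, Thr): 3 synonymous substitutions.
Codon 2 (CCC, Pro): 3 synonymous substitutions.
Total: 3 + 3 = 6.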